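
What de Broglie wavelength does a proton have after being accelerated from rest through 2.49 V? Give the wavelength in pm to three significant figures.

KE = eV = 1.602 × 10⁻¹⁹ × 2.490 = 3.989 × 10⁻¹⁹ J.
p = √(2mKE) = √(2 × 1.673 × 10⁻²⁷ × 3.989 × 10⁻¹⁹) = 3.653 × 10⁻²³ kg·m/s.
λ = h/p = 6.626 × 10⁻³⁴ / 3.653 × 10⁻²³ = 1.81 × 10⁻¹¹ m = 18.1 pm.

λ = 18.1 pm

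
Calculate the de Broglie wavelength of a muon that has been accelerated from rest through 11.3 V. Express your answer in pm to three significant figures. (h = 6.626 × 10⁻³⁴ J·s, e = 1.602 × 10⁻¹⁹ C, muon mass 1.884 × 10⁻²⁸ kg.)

λ = 25.4 pm

KE = eV = 1.602 × 10⁻¹⁹ × 11.30 = 1.810 × 10⁻¹⁸ J.
p = √(2mKE) = √(2 × 1.884 × 10⁻²⁸ × 1.810 × 10⁻¹⁸) = 2.612 × 10⁻²³ kg·m/s.
λ = h/p = 6.626 × 10⁻³⁴ / 2.612 × 10⁻²³ = 2.54 × 10⁻¹¹ m = 25.4 pm.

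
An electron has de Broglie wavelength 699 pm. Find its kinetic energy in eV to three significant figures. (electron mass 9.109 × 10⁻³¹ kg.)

p = h/λ = 6.626 × 10⁻³⁴ / 6.990 × 10⁻¹⁰ = 9.479 × 10⁻²⁵ kg·m/s.
KE = p²/(2m) = (9.479 × 10⁻²⁵)² / (2 × 9.109 × 10⁻³¹) = 4.932 × 10⁻¹⁹ J = 3.08 eV.

KE = 3.08 eV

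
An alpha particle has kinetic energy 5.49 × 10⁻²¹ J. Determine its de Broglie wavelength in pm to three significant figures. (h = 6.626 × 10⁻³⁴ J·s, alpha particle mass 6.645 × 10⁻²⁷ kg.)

λ = 77.6 pm

p = √(2mKE) = √(2 × 6.645 × 10⁻²⁷ × 5.490 × 10⁻²¹) = 8.542 × 10⁻²⁴ kg·m/s.
λ = h/p = 6.626 × 10⁻³⁴ / 8.542 × 10⁻²⁴ = 7.76 × 10⁻¹¹ m = 77.6 pm.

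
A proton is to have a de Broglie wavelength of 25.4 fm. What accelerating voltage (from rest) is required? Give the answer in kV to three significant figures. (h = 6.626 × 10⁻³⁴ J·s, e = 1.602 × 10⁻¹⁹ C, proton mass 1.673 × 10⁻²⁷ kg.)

p = h/λ = 6.626 × 10⁻³⁴ / 2.540 × 10⁻¹⁴ = 2.609 × 10⁻²⁰ kg·m/s.
KE = p²/(2m) = 2.034 × 10⁻¹³ J.
V = KE/e = 2.034 × 10⁻¹³ / (1.602 × 10⁻¹⁹) = 1270 kV.

V = 1270 kV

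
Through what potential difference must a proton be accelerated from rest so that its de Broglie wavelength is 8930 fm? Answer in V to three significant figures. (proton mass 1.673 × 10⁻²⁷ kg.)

V = 10.3 V

p = h/λ = 6.626 × 10⁻³⁴ / 8.930 × 10⁻¹² = 7.420 × 10⁻²³ kg·m/s.
KE = p²/(2m) = 1.645 × 10⁻¹⁸ J.
V = KE/e = 1.645 × 10⁻¹⁸ / (1.602 × 10⁻¹⁹) = 10.3 V.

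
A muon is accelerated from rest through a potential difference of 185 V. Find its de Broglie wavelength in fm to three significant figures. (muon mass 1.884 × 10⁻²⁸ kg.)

λ = 6270 fm

KE = eV = 1.602 × 10⁻¹⁹ × 185.0 = 2.964 × 10⁻¹⁷ J.
p = √(2mKE) = √(2 × 1.884 × 10⁻²⁸ × 2.964 × 10⁻¹⁷) = 1.057 × 10⁻²² kg·m/s.
λ = h/p = 6.626 × 10⁻³⁴ / 1.057 × 10⁻²² = 6.27 × 10⁻¹² m = 6270 fm.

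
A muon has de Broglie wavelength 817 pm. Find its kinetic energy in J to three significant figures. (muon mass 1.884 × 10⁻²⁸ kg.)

KE = 1.75 × 10⁻²¹ J

p = h/λ = 6.626 × 10⁻³⁴ / 8.170 × 10⁻¹⁰ = 8.110 × 10⁻²⁵ kg·m/s.
KE = p²/(2m) = (8.110 × 10⁻²⁵)² / (2 × 1.884 × 10⁻²⁸) = 1.746 × 10⁻²¹ J = 1.75 × 10⁻²¹ J.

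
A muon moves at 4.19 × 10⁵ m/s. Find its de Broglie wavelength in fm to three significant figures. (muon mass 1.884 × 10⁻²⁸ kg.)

p = mv = 1.884 × 10⁻²⁸ × 4.19 × 10⁵ = 7.894 × 10⁻²³ kg·m/s.
λ = h/p = 6.626 × 10⁻³⁴ / 7.894 × 10⁻²³ = 8.39 × 10⁻¹² m = 8390 fm.

λ = 8390 fm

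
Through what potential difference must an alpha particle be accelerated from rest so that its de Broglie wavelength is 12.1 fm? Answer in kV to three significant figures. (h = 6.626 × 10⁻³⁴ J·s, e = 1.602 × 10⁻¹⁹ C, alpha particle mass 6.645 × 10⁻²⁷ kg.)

p = h/λ = 6.626 × 10⁻³⁴ / 1.210 × 10⁻¹⁴ = 5.476 × 10⁻²⁰ kg·m/s.
KE = p²/(2m) = 2.256 × 10⁻¹³ J.
V = KE/2e = 2.256 × 10⁻¹³ / (2 × 1.602 × 10⁻¹⁹) = 704 kV.

V = 704 kV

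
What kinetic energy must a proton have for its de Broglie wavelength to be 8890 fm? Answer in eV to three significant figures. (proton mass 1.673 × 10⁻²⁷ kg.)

p = h/λ = 6.626 × 10⁻³⁴ / 8.890 × 10⁻¹² = 7.453 × 10⁻²³ kg·m/s.
KE = p²/(2m) = (7.453 × 10⁻²³)² / (2 × 1.673 × 10⁻²⁷) = 1.660 × 10⁻¹⁸ J = 10.4 eV.

KE = 10.4 eV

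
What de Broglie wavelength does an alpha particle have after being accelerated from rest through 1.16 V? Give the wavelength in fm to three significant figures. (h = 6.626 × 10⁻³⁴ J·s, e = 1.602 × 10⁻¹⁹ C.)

KE = 2eV = 2 × 1.602 × 10⁻¹⁹ × 1.160 = 3.717 × 10⁻¹⁹ J.
p = √(2mKE) = √(2 × 6.645 × 10⁻²⁷ × 3.717 × 10⁻¹⁹) = 7.028 × 10⁻²³ kg·m/s.
λ = h/p = 6.626 × 10⁻³⁴ / 7.028 × 10⁻²³ = 9.43 × 10⁻¹² m = 9430 fm.

λ = 9430 fm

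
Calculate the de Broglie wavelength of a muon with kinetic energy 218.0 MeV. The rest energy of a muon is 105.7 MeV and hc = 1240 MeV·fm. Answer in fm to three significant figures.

Total energy E = KE + m₀c² = 218.0 + 105.7 = 323.7 MeV.
(pc)² = E² − (m₀c²)² = (323.7)² − (105.7)² = 9.361 × 10⁴ MeV², so pc = 306.0 MeV.
λ = hc/(pc) = 1240 MeV·fm / 306.0 MeV = 4.05 fm.

λ = 4.05 fm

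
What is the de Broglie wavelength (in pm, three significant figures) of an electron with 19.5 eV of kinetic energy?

λ = 278 pm

KE = 19.5 eV = 3.124 × 10⁻¹⁸ J.
p = √(2mKE) = √(2 × 9.109 × 10⁻³¹ × 3.124 × 10⁻¹⁸) = 2.386 × 10⁻²⁴ kg·m/s.
λ = h/p = 6.626 × 10⁻³⁴ / 2.386 × 10⁻²⁴ = 2.78 × 10⁻¹⁰ m = 278 pm.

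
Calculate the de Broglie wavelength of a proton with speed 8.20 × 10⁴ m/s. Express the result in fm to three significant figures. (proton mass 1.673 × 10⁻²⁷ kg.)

λ = 4830 fm

p = mv = 1.673 × 10⁻²⁷ × 8.20 × 10⁴ = 1.372 × 10⁻²² kg·m/s.
λ = h/p = 6.626 × 10⁻³⁴ / 1.372 × 10⁻²² = 4.83 × 10⁻¹² m = 4830 fm.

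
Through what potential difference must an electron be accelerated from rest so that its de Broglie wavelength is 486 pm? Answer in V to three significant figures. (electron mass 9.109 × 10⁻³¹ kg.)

V = 6.37 V

p = h/λ = 6.626 × 10⁻³⁴ / 4.860 × 10⁻¹⁰ = 1.363 × 10⁻²⁴ kg·m/s.
KE = p²/(2m) = 1.020 × 10⁻¹⁸ J.
V = KE/e = 1.020 × 10⁻¹⁸ / (1.602 × 10⁻¹⁹) = 6.37 V.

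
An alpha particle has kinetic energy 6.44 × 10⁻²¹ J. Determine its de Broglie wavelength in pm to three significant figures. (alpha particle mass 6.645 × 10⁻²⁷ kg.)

λ = 71.6 pm

p = √(2mKE) = √(2 × 6.645 × 10⁻²⁷ × 6.440 × 10⁻²¹) = 9.251 × 10⁻²⁴ kg·m/s.
λ = h/p = 6.626 × 10⁻³⁴ / 9.251 × 10⁻²⁴ = 7.16 × 10⁻¹¹ m = 71.6 pm.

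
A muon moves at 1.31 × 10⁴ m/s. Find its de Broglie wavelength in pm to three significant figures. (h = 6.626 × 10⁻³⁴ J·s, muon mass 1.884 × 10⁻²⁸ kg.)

p = mv = 1.884 × 10⁻²⁸ × 1.31 × 10⁴ = 2.468 × 10⁻²⁴ kg·m/s.
λ = h/p = 6.626 × 10⁻³⁴ / 2.468 × 10⁻²⁴ = 2.68 × 10⁻¹⁰ m = 268 pm.

λ = 268 pm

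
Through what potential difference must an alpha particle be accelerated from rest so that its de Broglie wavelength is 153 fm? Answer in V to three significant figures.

p = h/λ = 6.626 × 10⁻³⁴ / 1.530 × 10⁻¹³ = 4.331 × 10⁻²¹ kg·m/s.
KE = p²/(2m) = 1.411 × 10⁻¹⁵ J.
V = KE/2e = 1.411 × 10⁻¹⁵ / (2 × 1.602 × 10⁻¹⁹) = 4400 V.

V = 4400 V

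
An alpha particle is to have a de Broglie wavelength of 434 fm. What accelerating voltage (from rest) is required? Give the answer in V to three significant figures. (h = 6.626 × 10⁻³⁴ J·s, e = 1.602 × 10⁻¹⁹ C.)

V = 547 V

p = h/λ = 6.626 × 10⁻³⁴ / 4.340 × 10⁻¹³ = 1.527 × 10⁻²¹ kg·m/s.
KE = p²/(2m) = 1.754 × 10⁻¹⁶ J.
V = KE/2e = 1.754 × 10⁻¹⁶ / (2 × 1.602 × 10⁻¹⁹) = 547 V.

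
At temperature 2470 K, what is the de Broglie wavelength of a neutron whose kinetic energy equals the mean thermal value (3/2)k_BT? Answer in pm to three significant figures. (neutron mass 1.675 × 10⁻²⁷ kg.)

λ = 50.6 pm

KE = (3/2)k_BT = 1.5 × 1.381 × 10⁻²³ × 2470 = 5.117 × 10⁻²⁰ J.
p = √(2mKE) = √(2 × 1.675 × 10⁻²⁷ × 5.117 × 10⁻²⁰) = 1.309 × 10⁻²³ kg·m/s.
λ = h/p = 5.06 × 10⁻¹¹ m = 50.6 pm.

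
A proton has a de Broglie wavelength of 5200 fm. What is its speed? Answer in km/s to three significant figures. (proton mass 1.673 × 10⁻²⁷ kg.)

v = 76.2 km/s

p = h/λ = 6.626 × 10⁻³⁴ / 5.200 × 10⁻¹² = 1.274 × 10⁻²² kg·m/s.
v = p/m = 1.274 × 10⁻²² / 1.673 × 10⁻²⁷ = 7.62 × 10⁴ m/s = 76.2 km/s.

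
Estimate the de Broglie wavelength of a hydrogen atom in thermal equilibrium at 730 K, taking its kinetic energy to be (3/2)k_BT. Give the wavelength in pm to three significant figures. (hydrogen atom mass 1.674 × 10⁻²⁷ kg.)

λ = 93.1 pm

KE = (3/2)k_BT = 1.5 × 1.381 × 10⁻²³ × 730 = 1.512 × 10⁻²⁰ J.
p = √(2mKE) = √(2 × 1.674 × 10⁻²⁷ × 1.512 × 10⁻²⁰) = 7.115 × 10⁻²⁴ kg·m/s.
λ = h/p = 9.31 × 10⁻¹¹ m = 93.1 pm.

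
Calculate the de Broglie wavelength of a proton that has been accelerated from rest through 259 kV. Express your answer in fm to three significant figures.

KE = eV = 1.602 × 10⁻¹⁹ × 2.590 × 10⁵ = 4.149 × 10⁻¹⁴ J.
p = √(2mKE) = √(2 × 1.673 × 10⁻²⁷ × 4.149 × 10⁻¹⁴) = 1.178 × 10⁻²⁰ kg·m/s.
λ = h/p = 6.626 × 10⁻³⁴ / 1.178 × 10⁻²⁰ = 5.62 × 10⁻¹⁴ m = 56.2 fm.

λ = 56.2 fm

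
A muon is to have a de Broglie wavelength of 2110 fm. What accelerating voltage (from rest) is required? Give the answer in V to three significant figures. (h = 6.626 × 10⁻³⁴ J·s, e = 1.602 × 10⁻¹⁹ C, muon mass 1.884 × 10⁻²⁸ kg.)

p = h/λ = 6.626 × 10⁻³⁴ / 2.110 × 10⁻¹² = 3.140 × 10⁻²² kg·m/s.
KE = p²/(2m) = 2.617 × 10⁻¹⁶ J.
V = KE/e = 2.617 × 10⁻¹⁶ / (1.602 × 10⁻¹⁹) = 1630 V.

V = 1630 V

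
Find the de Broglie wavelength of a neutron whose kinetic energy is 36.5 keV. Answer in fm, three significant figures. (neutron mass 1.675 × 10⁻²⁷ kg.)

KE = 36.5 keV = 5.847 × 10⁻¹⁵ J.
p = √(2mKE) = √(2 × 1.675 × 10⁻²⁷ × 5.847 × 10⁻¹⁵) = 4.426 × 10⁻²¹ kg·m/s.
λ = h/p = 6.626 × 10⁻³⁴ / 4.426 × 10⁻²¹ = 1.50 × 10⁻¹³ m = 150 fm.

λ = 150 fm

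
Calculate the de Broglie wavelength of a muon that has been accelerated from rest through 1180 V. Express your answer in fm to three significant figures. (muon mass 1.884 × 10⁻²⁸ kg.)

KE = eV = 1.602 × 10⁻¹⁹ × 1180 = 1.890 × 10⁻¹⁶ J.
p = √(2mKE) = √(2 × 1.884 × 10⁻²⁸ × 1.890 × 10⁻¹⁶) = 2.669 × 10⁻²² kg·m/s.
λ = h/p = 6.626 × 10⁻³⁴ / 2.669 × 10⁻²² = 2.48 × 10⁻¹² m = 2480 fm.

λ = 2480 fm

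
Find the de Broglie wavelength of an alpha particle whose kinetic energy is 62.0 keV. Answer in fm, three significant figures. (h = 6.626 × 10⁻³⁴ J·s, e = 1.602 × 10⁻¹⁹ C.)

KE = 62.0 keV = 9.932 × 10⁻¹⁵ J.
p = √(2mKE) = √(2 × 6.645 × 10⁻²⁷ × 9.932 × 10⁻¹⁵) = 1.149 × 10⁻²⁰ kg·m/s.
λ = h/p = 6.626 × 10⁻³⁴ / 1.149 × 10⁻²⁰ = 5.77 × 10⁻¹⁴ m = 57.7 fm.

λ = 57.7 fm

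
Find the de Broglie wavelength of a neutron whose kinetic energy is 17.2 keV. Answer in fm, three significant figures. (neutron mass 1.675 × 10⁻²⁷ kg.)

λ = 218 fm

KE = 17.2 keV = 2.755 × 10⁻¹⁵ J.
p = √(2mKE) = √(2 × 1.675 × 10⁻²⁷ × 2.755 × 10⁻¹⁵) = 3.038 × 10⁻²¹ kg·m/s.
λ = h/p = 6.626 × 10⁻³⁴ / 3.038 × 10⁻²¹ = 2.18 × 10⁻¹³ m = 218 fm.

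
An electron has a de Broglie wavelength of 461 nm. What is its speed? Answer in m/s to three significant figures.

v = 1580 m/s

p = h/λ = 6.626 × 10⁻³⁴ / 4.610 × 10⁻⁷ = 1.437 × 10⁻²⁷ kg·m/s.
v = p/m = 1.437 × 10⁻²⁷ / 9.109 × 10⁻³¹ = 1.58 × 10³ m/s = 1580 m/s.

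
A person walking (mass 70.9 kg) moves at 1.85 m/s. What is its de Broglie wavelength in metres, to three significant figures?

p = mv = 70.9 × 1.85 = 1.312 × 10² kg·m/s.
λ = h/p = 6.626 × 10⁻³⁴ / 1.312 × 10² = 5.05 × 10⁻³⁶ m.

λ = 5.05 × 10⁻³⁶ m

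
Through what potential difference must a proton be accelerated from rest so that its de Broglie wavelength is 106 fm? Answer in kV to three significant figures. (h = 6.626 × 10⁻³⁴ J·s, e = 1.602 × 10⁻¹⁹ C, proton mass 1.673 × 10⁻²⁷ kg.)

V = 72.9 kV

p = h/λ = 6.626 × 10⁻³⁴ / 1.060 × 10⁻¹³ = 6.251 × 10⁻²¹ kg·m/s.
KE = p²/(2m) = 1.168 × 10⁻¹⁴ J.
V = KE/e = 1.168 × 10⁻¹⁴ / (1.602 × 10⁻¹⁹) = 72.9 kV.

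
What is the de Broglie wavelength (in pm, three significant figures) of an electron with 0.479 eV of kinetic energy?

KE = 0.479 eV = 7.674 × 10⁻²⁰ J.
p = √(2mKE) = √(2 × 9.109 × 10⁻³¹ × 7.674 × 10⁻²⁰) = 3.739 × 10⁻²⁵ kg·m/s.
λ = h/p = 6.626 × 10⁻³⁴ / 3.739 × 10⁻²⁵ = 1.77 × 10⁻⁹ m = 1770 pm.

λ = 1770 pm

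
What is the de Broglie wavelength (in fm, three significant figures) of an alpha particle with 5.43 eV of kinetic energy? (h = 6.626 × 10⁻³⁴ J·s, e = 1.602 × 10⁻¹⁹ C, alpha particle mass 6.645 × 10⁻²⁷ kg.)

KE = 5.43 eV = 8.699 × 10⁻¹⁹ J.
p = √(2mKE) = √(2 × 6.645 × 10⁻²⁷ × 8.699 × 10⁻¹⁹) = 1.075 × 10⁻²² kg·m/s.
λ = h/p = 6.626 × 10⁻³⁴ / 1.075 × 10⁻²² = 6.16 × 10⁻¹² m = 6160 fm.

λ = 6160 fm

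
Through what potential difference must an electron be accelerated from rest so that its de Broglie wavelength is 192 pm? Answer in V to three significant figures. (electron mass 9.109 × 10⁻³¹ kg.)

p = h/λ = 6.626 × 10⁻³⁴ / 1.920 × 10⁻¹⁰ = 3.451 × 10⁻²⁴ kg·m/s.
KE = p²/(2m) = 6.537 × 10⁻¹⁸ J.
V = KE/e = 6.537 × 10⁻¹⁸ / (1.602 × 10⁻¹⁹) = 40.8 V.

V = 40.8 V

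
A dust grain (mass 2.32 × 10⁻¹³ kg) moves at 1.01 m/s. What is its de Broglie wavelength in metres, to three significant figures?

p = mv = 2.32 × 10⁻¹³ × 1.01 = 2.343 × 10⁻¹³ kg·m/s.
λ = h/p = 6.626 × 10⁻³⁴ / 2.343 × 10⁻¹³ = 2.83 × 10⁻²¹ m.

λ = 2.83 × 10⁻²¹ m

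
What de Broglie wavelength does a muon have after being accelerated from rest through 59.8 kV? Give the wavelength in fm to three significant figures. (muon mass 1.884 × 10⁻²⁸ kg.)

KE = eV = 1.602 × 10⁻¹⁹ × 5.980 × 10⁴ = 9.580 × 10⁻¹⁵ J.
p = √(2mKE) = √(2 × 1.884 × 10⁻²⁸ × 9.580 × 10⁻¹⁵) = 1.900 × 10⁻²¹ kg·m/s.
λ = h/p = 6.626 × 10⁻³⁴ / 1.900 × 10⁻²¹ = 3.49 × 10⁻¹³ m = 349 fm.

λ = 349 fm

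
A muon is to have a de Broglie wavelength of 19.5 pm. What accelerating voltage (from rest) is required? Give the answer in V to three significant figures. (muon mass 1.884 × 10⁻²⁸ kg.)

p = h/λ = 6.626 × 10⁻³⁴ / 1.950 × 10⁻¹¹ = 3.398 × 10⁻²³ kg·m/s.
KE = p²/(2m) = 3.064 × 10⁻¹⁸ J.
V = KE/e = 3.064 × 10⁻¹⁸ / (1.602 × 10⁻¹⁹) = 19.1 V.

V = 19.1 V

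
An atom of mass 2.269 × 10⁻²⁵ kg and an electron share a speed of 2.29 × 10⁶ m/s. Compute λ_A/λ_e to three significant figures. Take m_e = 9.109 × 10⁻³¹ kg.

λ_A/λ_e = 4.01 × 10⁻⁶

At fixed v, p = mv so λ = h/(mv) ∝ 1/m.
λ_A/λ_e = m_e/m_A = 9.109 × 10⁻³¹/2.269 × 10⁻²⁵ = 4.01 × 10⁻⁶.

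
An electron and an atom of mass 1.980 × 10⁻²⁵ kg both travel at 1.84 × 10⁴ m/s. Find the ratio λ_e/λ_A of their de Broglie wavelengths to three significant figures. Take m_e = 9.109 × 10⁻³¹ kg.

At fixed v, p = mv so λ = h/(mv) ∝ 1/m.
λ_e/λ_A = m_A/m_e = 1.980 × 10⁻²⁵/9.109 × 10⁻³¹ = 2.17 × 10⁵.

λ_e/λ_A = 2.17 × 10⁵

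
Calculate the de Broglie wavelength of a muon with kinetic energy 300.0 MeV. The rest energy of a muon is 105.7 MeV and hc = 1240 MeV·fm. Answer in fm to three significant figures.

λ = 3.17 fm

Total energy E = KE + m₀c² = 300.0 + 105.7 = 405.7 MeV.
(pc)² = E² − (m₀c²)² = (405.7)² − (105.7)² = 1.534 × 10⁵ MeV², so pc = 391.7 MeV.
λ = hc/(pc) = 1240 MeV·fm / 391.7 MeV = 3.17 fm.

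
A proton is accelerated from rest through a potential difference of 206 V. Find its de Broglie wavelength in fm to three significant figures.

KE = eV = 1.602 × 10⁻¹⁹ × 206.0 = 3.300 × 10⁻¹⁷ J.
p = √(2mKE) = √(2 × 1.673 × 10⁻²⁷ × 3.300 × 10⁻¹⁷) = 3.323 × 10⁻²² kg·m/s.
λ = h/p = 6.626 × 10⁻³⁴ / 3.323 × 10⁻²² = 1.99 × 10⁻¹² m = 1990 fm.

λ = 1990 fm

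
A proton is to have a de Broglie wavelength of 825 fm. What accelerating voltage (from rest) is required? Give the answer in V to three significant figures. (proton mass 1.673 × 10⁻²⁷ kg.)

V = 1200 V

p = h/λ = 6.626 × 10⁻³⁴ / 8.250 × 10⁻¹³ = 8.032 × 10⁻²² kg·m/s.
KE = p²/(2m) = 1.928 × 10⁻¹⁶ J.
V = KE/e = 1.928 × 10⁻¹⁶ / (1.602 × 10⁻¹⁹) = 1200 V.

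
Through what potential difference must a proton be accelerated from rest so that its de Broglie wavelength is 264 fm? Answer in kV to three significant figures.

V = 11.8 kV

p = h/λ = 6.626 × 10⁻³⁴ / 2.640 × 10⁻¹³ = 2.510 × 10⁻²¹ kg·m/s.
KE = p²/(2m) = 1.883 × 10⁻¹⁵ J.
V = KE/e = 1.883 × 10⁻¹⁵ / (1.602 × 10⁻¹⁹) = 11.8 kV.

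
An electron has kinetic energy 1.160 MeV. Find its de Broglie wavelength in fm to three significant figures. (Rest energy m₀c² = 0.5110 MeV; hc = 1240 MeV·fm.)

Total energy E = KE + m₀c² = 1.160 + 0.5110 = 1.6710 MeV.
(pc)² = E² − (m₀c²)² = (1.6710)² − (0.5110)² = 2.531 MeV², so pc = 1.591 MeV.
λ = hc/(pc) = 1240 MeV·fm / 1.591 MeV = 779 fm.

λ = 779 fm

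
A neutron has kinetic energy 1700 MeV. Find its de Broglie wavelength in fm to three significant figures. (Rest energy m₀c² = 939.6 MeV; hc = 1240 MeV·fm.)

λ = 0.503 fm

Total energy E = KE + m₀c² = 1700 + 939.6 = 2639.6 MeV.
(pc)² = E² − (m₀c²)² = (2639.6)² − (939.6)² = 6.085 × 10⁶ MeV², so pc = 2467 MeV.
λ = hc/(pc) = 1240 MeV·fm / 2467 MeV = 0.503 fm.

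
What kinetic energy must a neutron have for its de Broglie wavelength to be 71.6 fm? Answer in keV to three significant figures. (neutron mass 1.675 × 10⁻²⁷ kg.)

KE = 160 keV

p = h/λ = 6.626 × 10⁻³⁴ / 7.160 × 10⁻¹⁴ = 9.254 × 10⁻²¹ kg·m/s.
KE = p²/(2m) = (9.254 × 10⁻²¹)² / (2 × 1.675 × 10⁻²⁷) = 2.556 × 10⁻¹⁴ J = 160 keV.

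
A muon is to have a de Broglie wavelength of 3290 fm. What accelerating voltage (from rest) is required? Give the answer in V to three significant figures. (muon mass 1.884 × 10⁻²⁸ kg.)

p = h/λ = 6.626 × 10⁻³⁴ / 3.290 × 10⁻¹² = 2.014 × 10⁻²² kg·m/s.
KE = p²/(2m) = 1.076 × 10⁻¹⁶ J.
V = KE/e = 1.076 × 10⁻¹⁶ / (1.602 × 10⁻¹⁹) = 672 V.

V = 672 V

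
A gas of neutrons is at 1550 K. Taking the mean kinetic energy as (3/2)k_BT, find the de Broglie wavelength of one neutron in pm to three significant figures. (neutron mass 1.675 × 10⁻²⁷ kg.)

KE = (3/2)k_BT = 1.5 × 1.381 × 10⁻²³ × 1550 = 3.211 × 10⁻²⁰ J.
p = √(2mKE) = √(2 × 1.675 × 10⁻²⁷ × 3.211 × 10⁻²⁰) = 1.037 × 10⁻²³ kg·m/s.
λ = h/p = 6.39 × 10⁻¹¹ m = 63.9 pm.

λ = 63.9 pm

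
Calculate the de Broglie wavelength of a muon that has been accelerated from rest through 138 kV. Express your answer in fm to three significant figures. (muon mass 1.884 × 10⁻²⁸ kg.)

λ = 230 fm

KE = eV = 1.602 × 10⁻¹⁹ × 1.380 × 10⁵ = 2.211 × 10⁻¹⁴ J.
p = √(2mKE) = √(2 × 1.884 × 10⁻²⁸ × 2.211 × 10⁻¹⁴) = 2.886 × 10⁻²¹ kg·m/s.
λ = h/p = 6.626 × 10⁻³⁴ / 2.886 × 10⁻²¹ = 2.30 × 10⁻¹³ m = 230 fm.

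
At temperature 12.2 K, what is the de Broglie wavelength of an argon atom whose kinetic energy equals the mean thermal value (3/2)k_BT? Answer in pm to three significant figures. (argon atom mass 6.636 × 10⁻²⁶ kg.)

KE = (3/2)k_BT = 1.5 × 1.381 × 10⁻²³ × 12.2 = 2.527 × 10⁻²² J.
p = √(2mKE) = √(2 × 6.636 × 10⁻²⁶ × 2.527 × 10⁻²²) = 5.791 × 10⁻²⁴ kg·m/s.
λ = h/p = 1.14 × 10⁻¹⁰ m = 114 pm.

λ = 114 pm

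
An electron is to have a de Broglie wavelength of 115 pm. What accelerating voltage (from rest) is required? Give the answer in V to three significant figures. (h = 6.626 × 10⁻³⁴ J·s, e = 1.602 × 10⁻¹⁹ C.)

V = 114 V

p = h/λ = 6.626 × 10⁻³⁴ / 1.150 × 10⁻¹⁰ = 5.762 × 10⁻²⁴ kg·m/s.
KE = p²/(2m) = 1.822 × 10⁻¹⁷ J.
V = KE/e = 1.822 × 10⁻¹⁷ / (1.602 × 10⁻¹⁹) = 114 V.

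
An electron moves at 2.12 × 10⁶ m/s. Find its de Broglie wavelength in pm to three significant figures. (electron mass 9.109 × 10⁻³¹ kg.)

p = mv = 9.109 × 10⁻³¹ × 2.12 × 10⁶ = 1.931 × 10⁻²⁴ kg·m/s.
λ = h/p = 6.626 × 10⁻³⁴ / 1.931 × 10⁻²⁴ = 3.43 × 10⁻¹⁰ m = 343 pm.

λ = 343 pm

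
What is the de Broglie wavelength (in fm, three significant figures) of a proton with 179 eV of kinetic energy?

KE = 179 eV = 2.868 × 10⁻¹⁷ J.
p = √(2mKE) = √(2 × 1.673 × 10⁻²⁷ × 2.868 × 10⁻¹⁷) = 3.098 × 10⁻²² kg·m/s.
λ = h/p = 6.626 × 10⁻³⁴ / 3.098 × 10⁻²² = 2.14 × 10⁻¹² m = 2140 fm.

λ = 2140 fm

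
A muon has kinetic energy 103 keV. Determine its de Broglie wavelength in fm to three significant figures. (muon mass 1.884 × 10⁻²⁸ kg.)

λ = 266 fm

KE = 103 keV = 1.650 × 10⁻¹⁴ J.
p = √(2mKE) = √(2 × 1.884 × 10⁻²⁸ × 1.650 × 10⁻¹⁴) = 2.493 × 10⁻²¹ kg·m/s.
λ = h/p = 6.626 × 10⁻³⁴ / 2.493 × 10⁻²¹ = 2.66 × 10⁻¹³ m = 266 fm.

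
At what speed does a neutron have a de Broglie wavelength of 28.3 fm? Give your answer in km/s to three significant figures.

p = h/λ = 6.626 × 10⁻³⁴ / 2.830 × 10⁻¹⁴ = 2.341 × 10⁻²⁰ kg·m/s.
v = p/m = 2.341 × 10⁻²⁰ / 1.675 × 10⁻²⁷ = 1.40 × 10⁷ m/s = 1.40 × 10⁴ km/s.

v = 1.40 × 10⁴ km/s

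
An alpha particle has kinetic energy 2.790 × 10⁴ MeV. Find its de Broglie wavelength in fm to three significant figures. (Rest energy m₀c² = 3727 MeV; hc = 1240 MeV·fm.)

λ = 0.0395 fm

Total energy E = KE + m₀c² = 2.790 × 10⁴ + 3727 = 31627 MeV.
(pc)² = E² − (m₀c²)² = (31627)² − (3727)² = 9.864 × 10⁸ MeV², so pc = 3.141 × 10⁴ MeV.
λ = hc/(pc) = 1240 MeV·fm / 3.141 × 10⁴ MeV = 0.0395 fm.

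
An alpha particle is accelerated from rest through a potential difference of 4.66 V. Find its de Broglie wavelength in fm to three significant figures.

KE = 2eV = 2 × 1.602 × 10⁻¹⁹ × 4.660 = 1.493 × 10⁻¹⁸ J.
p = √(2mKE) = √(2 × 6.645 × 10⁻²⁷ × 1.493 × 10⁻¹⁸) = 1.409 × 10⁻²² kg·m/s.
λ = h/p = 6.626 × 10⁻³⁴ / 1.409 × 10⁻²² = 4.70 × 10⁻¹² m = 4700 fm.

λ = 4700 fm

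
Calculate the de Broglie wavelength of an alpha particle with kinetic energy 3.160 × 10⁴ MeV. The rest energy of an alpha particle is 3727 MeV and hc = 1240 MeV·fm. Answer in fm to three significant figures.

λ = 0.0353 fm

Total energy E = KE + m₀c² = 3.160 × 10⁴ + 3727 = 35327 MeV.
(pc)² = E² − (m₀c²)² = (35327)² − (3727)² = 1.234 × 10⁹ MeV², so pc = 3.513 × 10⁴ MeV.
λ = hc/(pc) = 1240 MeV·fm / 3.513 × 10⁴ MeV = 0.0353 fm.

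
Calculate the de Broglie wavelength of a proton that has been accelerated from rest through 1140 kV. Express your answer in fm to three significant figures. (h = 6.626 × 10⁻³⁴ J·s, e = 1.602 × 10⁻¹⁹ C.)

λ = 26.8 fm

KE = eV = 1.602 × 10⁻¹⁹ × 1.140 × 10⁶ = 1.826 × 10⁻¹³ J.
p = √(2mKE) = √(2 × 1.673 × 10⁻²⁷ × 1.826 × 10⁻¹³) = 2.472 × 10⁻²⁰ kg·m/s.
λ = h/p = 6.626 × 10⁻³⁴ / 2.472 × 10⁻²⁰ = 2.68 × 10⁻¹⁴ m = 26.8 fm.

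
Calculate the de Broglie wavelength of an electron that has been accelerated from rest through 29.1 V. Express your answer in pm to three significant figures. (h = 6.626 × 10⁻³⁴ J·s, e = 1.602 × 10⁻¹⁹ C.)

KE = eV = 1.602 × 10⁻¹⁹ × 29.10 = 4.662 × 10⁻¹⁸ J.
p = √(2mKE) = √(2 × 9.109 × 10⁻³¹ × 4.662 × 10⁻¹⁸) = 2.914 × 10⁻²⁴ kg·m/s.
λ = h/p = 6.626 × 10⁻³⁴ / 2.914 × 10⁻²⁴ = 2.27 × 10⁻¹⁰ m = 227 pm.

λ = 227 pm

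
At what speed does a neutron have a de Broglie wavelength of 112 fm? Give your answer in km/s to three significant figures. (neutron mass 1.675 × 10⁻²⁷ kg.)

v = 3530 km/s

p = h/λ = 6.626 × 10⁻³⁴ / 1.120 × 10⁻¹³ = 5.916 × 10⁻²¹ kg·m/s.
v = p/m = 5.916 × 10⁻²¹ / 1.675 × 10⁻²⁷ = 3.53 × 10⁶ m/s = 3530 km/s.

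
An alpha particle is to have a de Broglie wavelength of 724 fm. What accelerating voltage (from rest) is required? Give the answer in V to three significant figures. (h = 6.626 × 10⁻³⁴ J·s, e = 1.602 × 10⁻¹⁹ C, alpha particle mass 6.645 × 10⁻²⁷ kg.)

V = 197 V

p = h/λ = 6.626 × 10⁻³⁴ / 7.240 × 10⁻¹³ = 9.152 × 10⁻²² kg·m/s.
KE = p²/(2m) = 6.302 × 10⁻¹⁷ J.
V = KE/2e = 6.302 × 10⁻¹⁷ / (2 × 1.602 × 10⁻¹⁹) = 197 V.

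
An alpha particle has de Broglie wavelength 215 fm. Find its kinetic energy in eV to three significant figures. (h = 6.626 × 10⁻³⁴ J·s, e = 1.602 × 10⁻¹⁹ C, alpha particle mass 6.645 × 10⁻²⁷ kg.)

KE = 4460 eV

p = h/λ = 6.626 × 10⁻³⁴ / 2.150 × 10⁻¹³ = 3.082 × 10⁻²¹ kg·m/s.
KE = p²/(2m) = (3.082 × 10⁻²¹)² / (2 × 6.645 × 10⁻²⁷) = 7.147 × 10⁻¹⁶ J = 4460 eV.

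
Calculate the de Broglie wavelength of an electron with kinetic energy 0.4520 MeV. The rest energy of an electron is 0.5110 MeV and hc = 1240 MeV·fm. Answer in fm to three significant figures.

Total energy E = KE + m₀c² = 0.4520 + 0.5110 = 0.9630 MeV.
(pc)² = E² − (m₀c²)² = (0.9630)² − (0.5110)² = 0.6662 MeV², so pc = 0.8162 MeV.
λ = hc/(pc) = 1240 MeV·fm / 0.8162 MeV = 1520 fm.

λ = 1520 fm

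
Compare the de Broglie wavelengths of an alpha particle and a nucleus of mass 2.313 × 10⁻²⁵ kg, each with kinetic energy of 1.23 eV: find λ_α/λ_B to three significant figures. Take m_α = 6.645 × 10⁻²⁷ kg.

At fixed KE, p = √(2mKE) so λ = h/p ∝ 1/√m.
λ_α/λ_B = √(m_B/m_α) = √(2.313 × 10⁻²⁵/6.645 × 10⁻²⁷) = √(34.81) = 5.90.

λ_α/λ_B = 5.90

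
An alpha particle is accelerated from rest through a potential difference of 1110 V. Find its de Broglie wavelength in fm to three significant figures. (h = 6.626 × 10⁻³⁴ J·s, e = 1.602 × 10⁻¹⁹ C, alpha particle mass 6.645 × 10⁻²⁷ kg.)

λ = 305 fm

KE = 2eV = 2 × 1.602 × 10⁻¹⁹ × 1110 = 3.556 × 10⁻¹⁶ J.
p = √(2mKE) = √(2 × 6.645 × 10⁻²⁷ × 3.556 × 10⁻¹⁶) = 2.174 × 10⁻²¹ kg·m/s.
λ = h/p = 6.626 × 10⁻³⁴ / 2.174 × 10⁻²¹ = 3.05 × 10⁻¹³ m = 305 fm.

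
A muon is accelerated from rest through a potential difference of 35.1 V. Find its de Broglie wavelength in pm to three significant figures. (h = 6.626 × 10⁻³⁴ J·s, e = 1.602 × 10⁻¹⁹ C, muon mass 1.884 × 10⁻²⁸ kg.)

λ = 14.4 pm

KE = eV = 1.602 × 10⁻¹⁹ × 35.10 = 5.623 × 10⁻¹⁸ J.
p = √(2mKE) = √(2 × 1.884 × 10⁻²⁸ × 5.623 × 10⁻¹⁸) = 4.603 × 10⁻²³ kg·m/s.
λ = h/p = 6.626 × 10⁻³⁴ / 4.603 × 10⁻²³ = 1.44 × 10⁻¹¹ m = 14.4 pm.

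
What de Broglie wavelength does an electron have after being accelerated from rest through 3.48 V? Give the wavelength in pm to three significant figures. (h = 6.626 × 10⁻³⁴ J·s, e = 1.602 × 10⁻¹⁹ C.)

λ = 657 pm

KE = eV = 1.602 × 10⁻¹⁹ × 3.480 = 5.575 × 10⁻¹⁹ J.
p = √(2mKE) = √(2 × 9.109 × 10⁻³¹ × 5.575 × 10⁻¹⁹) = 1.008 × 10⁻²⁴ kg·m/s.
λ = h/p = 6.626 × 10⁻³⁴ / 1.008 × 10⁻²⁴ = 6.57 × 10⁻¹⁰ m = 657 pm.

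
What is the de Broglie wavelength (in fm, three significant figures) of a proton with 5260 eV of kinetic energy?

KE = 5260 eV = 8.427 × 10⁻¹⁶ J.
p = √(2mKE) = √(2 × 1.673 × 10⁻²⁷ × 8.427 × 10⁻¹⁶) = 1.679 × 10⁻²¹ kg·m/s.
λ = h/p = 6.626 × 10⁻³⁴ / 1.679 × 10⁻²¹ = 3.95 × 10⁻¹³ m = 395 fm.

λ = 395 fm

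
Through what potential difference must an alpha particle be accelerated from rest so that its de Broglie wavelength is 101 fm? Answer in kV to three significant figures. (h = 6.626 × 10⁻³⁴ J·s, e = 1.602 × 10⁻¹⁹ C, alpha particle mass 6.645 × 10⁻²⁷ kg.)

p = h/λ = 6.626 × 10⁻³⁴ / 1.010 × 10⁻¹³ = 6.560 × 10⁻²¹ kg·m/s.
KE = p²/(2m) = 3.238 × 10⁻¹⁵ J.
V = KE/2e = 3.238 × 10⁻¹⁵ / (2 × 1.602 × 10⁻¹⁹) = 10.1 kV.

V = 10.1 kV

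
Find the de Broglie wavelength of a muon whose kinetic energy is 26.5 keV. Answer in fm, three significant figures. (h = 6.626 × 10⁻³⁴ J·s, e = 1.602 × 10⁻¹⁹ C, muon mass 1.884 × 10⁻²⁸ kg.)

λ = 524 fm

KE = 26.5 keV = 4.245 × 10⁻¹⁵ J.
p = √(2mKE) = √(2 × 1.884 × 10⁻²⁸ × 4.245 × 10⁻¹⁵) = 1.265 × 10⁻²¹ kg·m/s.
λ = h/p = 6.626 × 10⁻³⁴ / 1.265 × 10⁻²¹ = 5.24 × 10⁻¹³ m = 524 fm.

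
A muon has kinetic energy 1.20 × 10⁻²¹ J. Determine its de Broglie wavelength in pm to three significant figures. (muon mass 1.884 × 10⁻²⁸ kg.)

p = √(2mKE) = √(2 × 1.884 × 10⁻²⁸ × 1.200 × 10⁻²¹) = 6.724 × 10⁻²⁵ kg·m/s.
λ = h/p = 6.626 × 10⁻³⁴ / 6.724 × 10⁻²⁵ = 9.85 × 10⁻¹⁰ m = 985 pm.

λ = 985 pm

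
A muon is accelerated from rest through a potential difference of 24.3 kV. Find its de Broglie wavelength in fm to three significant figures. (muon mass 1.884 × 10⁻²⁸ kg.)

λ = 547 fm

KE = eV = 1.602 × 10⁻¹⁹ × 2.430 × 10⁴ = 3.893 × 10⁻¹⁵ J.
p = √(2mKE) = √(2 × 1.884 × 10⁻²⁸ × 3.893 × 10⁻¹⁵) = 1.211 × 10⁻²¹ kg·m/s.
λ = h/p = 6.626 × 10⁻³⁴ / 1.211 × 10⁻²¹ = 5.47 × 10⁻¹³ m = 547 fm.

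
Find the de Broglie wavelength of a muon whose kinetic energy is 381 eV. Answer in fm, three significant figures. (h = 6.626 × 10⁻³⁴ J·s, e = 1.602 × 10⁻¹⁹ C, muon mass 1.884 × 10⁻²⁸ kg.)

λ = 4370 fm

KE = 381 eV = 6.104 × 10⁻¹⁷ J.
p = √(2mKE) = √(2 × 1.884 × 10⁻²⁸ × 6.104 × 10⁻¹⁷) = 1.517 × 10⁻²² kg·m/s.
λ = h/p = 6.626 × 10⁻³⁴ / 1.517 × 10⁻²² = 4.37 × 10⁻¹² m = 4370 fm.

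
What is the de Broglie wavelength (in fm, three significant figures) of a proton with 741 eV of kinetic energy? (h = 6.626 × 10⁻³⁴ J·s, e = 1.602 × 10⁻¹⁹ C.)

KE = 741 eV = 1.187 × 10⁻¹⁶ J.
p = √(2mKE) = √(2 × 1.673 × 10⁻²⁷ × 1.187 × 10⁻¹⁶) = 6.302 × 10⁻²² kg·m/s.
λ = h/p = 6.626 × 10⁻³⁴ / 6.302 × 10⁻²² = 1.05 × 10⁻¹² m = 1050 fm.

λ = 1050 fm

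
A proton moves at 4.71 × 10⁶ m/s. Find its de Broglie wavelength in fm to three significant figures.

λ = 84.1 fm

p = mv = 1.673 × 10⁻²⁷ × 4.71 × 10⁶ = 7.880 × 10⁻²¹ kg·m/s.
λ = h/p = 6.626 × 10⁻³⁴ / 7.880 × 10⁻²¹ = 8.41 × 10⁻¹⁴ m = 84.1 fm.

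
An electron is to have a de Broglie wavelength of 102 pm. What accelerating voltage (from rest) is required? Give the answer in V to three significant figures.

V = 145 V

p = h/λ = 6.626 × 10⁻³⁴ / 1.020 × 10⁻¹⁰ = 6.496 × 10⁻²⁴ kg·m/s.
KE = p²/(2m) = 2.316 × 10⁻¹⁷ J.
V = KE/e = 2.316 × 10⁻¹⁷ / (1.602 × 10⁻¹⁹) = 145 V.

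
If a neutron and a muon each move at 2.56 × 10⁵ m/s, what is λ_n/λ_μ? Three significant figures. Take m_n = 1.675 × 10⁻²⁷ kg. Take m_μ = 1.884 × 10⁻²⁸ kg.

At fixed v, p = mv so λ = h/(mv) ∝ 1/m.
λ_n/λ_μ = m_μ/m_n = 1.884 × 10⁻²⁸/1.675 × 10⁻²⁷ = 0.112.

λ_n/λ_μ = 0.112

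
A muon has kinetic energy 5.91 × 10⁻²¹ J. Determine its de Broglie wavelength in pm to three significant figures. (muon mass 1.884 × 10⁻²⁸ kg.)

λ = 444 pm

p = √(2mKE) = √(2 × 1.884 × 10⁻²⁸ × 5.910 × 10⁻²¹) = 1.492 × 10⁻²⁴ kg·m/s.
λ = h/p = 6.626 × 10⁻³⁴ / 1.492 × 10⁻²⁴ = 4.44 × 10⁻¹⁰ m = 444 pm.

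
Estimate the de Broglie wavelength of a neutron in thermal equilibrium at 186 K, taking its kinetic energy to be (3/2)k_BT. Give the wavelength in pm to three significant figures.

λ = 184 pm

KE = (3/2)k_BT = 1.5 × 1.381 × 10⁻²³ × 186 = 3.853 × 10⁻²¹ J.
p = √(2mKE) = √(2 × 1.675 × 10⁻²⁷ × 3.853 × 10⁻²¹) = 3.593 × 10⁻²⁴ kg·m/s.
λ = h/p = 1.84 × 10⁻¹⁰ m = 184 pm.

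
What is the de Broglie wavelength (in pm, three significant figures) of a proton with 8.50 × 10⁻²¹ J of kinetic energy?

p = √(2mKE) = √(2 × 1.673 × 10⁻²⁷ × 8.500 × 10⁻²¹) = 5.333 × 10⁻²⁴ kg·m/s.
λ = h/p = 6.626 × 10⁻³⁴ / 5.333 × 10⁻²⁴ = 1.24 × 10⁻¹⁰ m = 124 pm.

λ = 124 pm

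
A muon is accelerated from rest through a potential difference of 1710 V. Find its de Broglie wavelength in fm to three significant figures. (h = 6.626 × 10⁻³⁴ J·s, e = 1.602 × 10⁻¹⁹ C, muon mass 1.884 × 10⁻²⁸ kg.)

λ = 2060 fm

KE = eV = 1.602 × 10⁻¹⁹ × 1710 = 2.739 × 10⁻¹⁶ J.
p = √(2mKE) = √(2 × 1.884 × 10⁻²⁸ × 2.739 × 10⁻¹⁶) = 3.213 × 10⁻²² kg·m/s.
λ = h/p = 6.626 × 10⁻³⁴ / 3.213 × 10⁻²² = 2.06 × 10⁻¹² m = 2060 fm.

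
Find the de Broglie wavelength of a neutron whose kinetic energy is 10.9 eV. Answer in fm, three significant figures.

KE = 10.9 eV = 1.746 × 10⁻¹⁸ J.
p = √(2mKE) = √(2 × 1.675 × 10⁻²⁷ × 1.746 × 10⁻¹⁸) = 7.648 × 10⁻²³ kg·m/s.
λ = h/p = 6.626 × 10⁻³⁴ / 7.648 × 10⁻²³ = 8.66 × 10⁻¹² m = 8660 fm.

λ = 8660 fm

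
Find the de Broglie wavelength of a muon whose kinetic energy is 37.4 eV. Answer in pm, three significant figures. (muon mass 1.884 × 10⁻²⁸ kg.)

λ = 13.9 pm

KE = 37.4 eV = 5.991 × 10⁻¹⁸ J.
p = √(2mKE) = √(2 × 1.884 × 10⁻²⁸ × 5.991 × 10⁻¹⁸) = 4.751 × 10⁻²³ kg·m/s.
λ = h/p = 6.626 × 10⁻³⁴ / 4.751 × 10⁻²³ = 1.39 × 10⁻¹¹ m = 13.9 pm.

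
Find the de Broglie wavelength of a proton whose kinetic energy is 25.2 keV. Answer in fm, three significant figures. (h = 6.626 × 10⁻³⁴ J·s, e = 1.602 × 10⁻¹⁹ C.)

KE = 25.2 keV = 4.037 × 10⁻¹⁵ J.
p = √(2mKE) = √(2 × 1.673 × 10⁻²⁷ × 4.037 × 10⁻¹⁵) = 3.675 × 10⁻²¹ kg·m/s.
λ = h/p = 6.626 × 10⁻³⁴ / 3.675 × 10⁻²¹ = 1.80 × 10⁻¹³ m = 180 fm.

λ = 180 fm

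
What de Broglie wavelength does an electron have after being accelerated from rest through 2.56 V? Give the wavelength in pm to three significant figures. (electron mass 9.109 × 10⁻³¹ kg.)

KE = eV = 1.602 × 10⁻¹⁹ × 2.560 = 4.101 × 10⁻¹⁹ J.
p = √(2mKE) = √(2 × 9.109 × 10⁻³¹ × 4.101 × 10⁻¹⁹) = 8.644 × 10⁻²⁵ kg·m/s.
λ = h/p = 6.626 × 10⁻³⁴ / 8.644 × 10⁻²⁵ = 7.67 × 10⁻¹⁰ m = 767 pm.

λ = 767 pm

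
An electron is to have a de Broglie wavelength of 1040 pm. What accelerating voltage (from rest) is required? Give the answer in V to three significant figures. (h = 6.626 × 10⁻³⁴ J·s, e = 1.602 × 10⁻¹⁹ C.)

V = 1.39 V

p = h/λ = 6.626 × 10⁻³⁴ / 1.040 × 10⁻⁹ = 6.371 × 10⁻²⁵ kg·m/s.
KE = p²/(2m) = 2.228 × 10⁻¹⁹ J.
V = KE/e = 2.228 × 10⁻¹⁹ / (1.602 × 10⁻¹⁹) = 1.39 V.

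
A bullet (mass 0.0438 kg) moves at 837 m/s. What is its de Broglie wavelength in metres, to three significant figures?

λ = 1.81 × 10⁻³⁵ m

p = mv = 0.0438 × 837 = 3.666 × 10¹ kg·m/s.
λ = h/p = 6.626 × 10⁻³⁴ / 3.666 × 10¹ = 1.81 × 10⁻³⁵ m.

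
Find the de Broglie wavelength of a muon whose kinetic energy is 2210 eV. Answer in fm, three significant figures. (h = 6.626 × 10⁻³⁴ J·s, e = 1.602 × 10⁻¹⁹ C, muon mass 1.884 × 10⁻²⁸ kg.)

λ = 1810 fm

KE = 2210 eV = 3.540 × 10⁻¹⁶ J.
p = √(2mKE) = √(2 × 1.884 × 10⁻²⁸ × 3.540 × 10⁻¹⁶) = 3.652 × 10⁻²² kg·m/s.
λ = h/p = 6.626 × 10⁻³⁴ / 3.652 × 10⁻²² = 1.81 × 10⁻¹² m = 1810 fm.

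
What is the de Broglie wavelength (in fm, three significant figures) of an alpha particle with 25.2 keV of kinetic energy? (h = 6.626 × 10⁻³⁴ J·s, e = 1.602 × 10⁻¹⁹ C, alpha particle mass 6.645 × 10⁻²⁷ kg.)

KE = 25.2 keV = 4.037 × 10⁻¹⁵ J.
p = √(2mKE) = √(2 × 6.645 × 10⁻²⁷ × 4.037 × 10⁻¹⁵) = 7.325 × 10⁻²¹ kg·m/s.
λ = h/p = 6.626 × 10⁻³⁴ / 7.325 × 10⁻²¹ = 9.05 × 10⁻¹⁴ m = 90.5 fm.

λ = 90.5 fm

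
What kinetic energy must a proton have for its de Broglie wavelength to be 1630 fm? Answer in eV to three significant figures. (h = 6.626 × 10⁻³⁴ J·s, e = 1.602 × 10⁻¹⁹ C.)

p = h/λ = 6.626 × 10⁻³⁴ / 1.630 × 10⁻¹² = 4.065 × 10⁻²² kg·m/s.
KE = p²/(2m) = (4.065 × 10⁻²²)² / (2 × 1.673 × 10⁻²⁷) = 4.939 × 10⁻¹⁷ J = 308 eV.

KE = 308 eV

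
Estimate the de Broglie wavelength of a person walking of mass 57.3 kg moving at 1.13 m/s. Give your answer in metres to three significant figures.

p = mv = 57.3 × 1.13 = 6.475 × 10¹ kg·m/s.
λ = h/p = 6.626 × 10⁻³⁴ / 6.475 × 10¹ = 1.02 × 10⁻³⁵ m.

λ = 1.02 × 10⁻³⁵ m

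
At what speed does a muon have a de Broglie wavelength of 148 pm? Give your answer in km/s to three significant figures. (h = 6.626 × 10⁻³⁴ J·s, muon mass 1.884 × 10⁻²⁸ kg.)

v = 23.8 km/s

p = h/λ = 6.626 × 10⁻³⁴ / 1.480 × 10⁻¹⁰ = 4.477 × 10⁻²⁴ kg·m/s.
v = p/m = 4.477 × 10⁻²⁴ / 1.884 × 10⁻²⁸ = 2.38 × 10⁴ m/s = 23.8 km/s.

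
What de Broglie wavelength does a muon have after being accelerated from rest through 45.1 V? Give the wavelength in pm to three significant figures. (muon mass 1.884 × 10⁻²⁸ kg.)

KE = eV = 1.602 × 10⁻¹⁹ × 45.10 = 7.225 × 10⁻¹⁸ J.
p = √(2mKE) = √(2 × 1.884 × 10⁻²⁸ × 7.225 × 10⁻¹⁸) = 5.218 × 10⁻²³ kg·m/s.
λ = h/p = 6.626 × 10⁻³⁴ / 5.218 × 10⁻²³ = 1.27 × 10⁻¹¹ m = 12.7 pm.

λ = 12.7 pm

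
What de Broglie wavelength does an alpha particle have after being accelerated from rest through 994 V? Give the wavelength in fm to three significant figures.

KE = 2eV = 2 × 1.602 × 10⁻¹⁹ × 994.0 = 3.185 × 10⁻¹⁶ J.
p = √(2mKE) = √(2 × 6.645 × 10⁻²⁷ × 3.185 × 10⁻¹⁶) = 2.057 × 10⁻²¹ kg·m/s.
λ = h/p = 6.626 × 10⁻³⁴ / 2.057 × 10⁻²¹ = 3.22 × 10⁻¹³ m = 322 fm.

λ = 322 fm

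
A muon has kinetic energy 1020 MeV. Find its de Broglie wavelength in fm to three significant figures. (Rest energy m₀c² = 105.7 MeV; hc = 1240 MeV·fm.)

Total energy E = KE + m₀c² = 1020 + 105.7 = 1125.7 MeV.
(pc)² = E² − (m₀c²)² = (1125.7)² − (105.7)² = 1.256 × 10⁶ MeV², so pc = 1121 MeV.
λ = hc/(pc) = 1240 MeV·fm / 1121 MeV = 1.11 fm.

λ = 1.11 fm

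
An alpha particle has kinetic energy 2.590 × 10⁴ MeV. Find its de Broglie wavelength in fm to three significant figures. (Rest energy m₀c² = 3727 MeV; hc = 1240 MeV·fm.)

λ = 0.0422 fm

Total energy E = KE + m₀c² = 2.590 × 10⁴ + 3727 = 29627 MeV.
(pc)² = E² − (m₀c²)² = (29627)² − (3727)² = 8.639 × 10⁸ MeV², so pc = 2.939 × 10⁴ MeV.
λ = hc/(pc) = 1240 MeV·fm / 2.939 × 10⁴ MeV = 0.0422 fm.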